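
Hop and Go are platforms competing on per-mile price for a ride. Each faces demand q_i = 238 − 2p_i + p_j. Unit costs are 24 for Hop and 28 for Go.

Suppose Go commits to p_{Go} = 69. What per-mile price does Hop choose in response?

Hop's profit: π = (p_{Hop} − 24)(238 − 2p_{Hop} + p_{Go}).
∂π/∂p_{Hop} = 286 − 4p_{Hop} + p_{Go} = 0 ⇒ p_{Hop} = 71.5 + 0.25p_{Go}.
At p_{Go} = 69: p_{Hop} = 71.5 + 0.25·69 = 88.75.

88.75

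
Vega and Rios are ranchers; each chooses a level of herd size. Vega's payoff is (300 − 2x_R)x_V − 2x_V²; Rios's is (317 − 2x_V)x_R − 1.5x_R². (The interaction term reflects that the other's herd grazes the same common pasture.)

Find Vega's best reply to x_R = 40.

55

Expanding Vega's payoff: 300x_V − 2x_Rx_V − 2x_V².
∂π/∂x_V = 300 − 2x_R − 4x_V = 0, so x_V = 75 − 0.5x_R.
At x_R = 40: x_V = 75 − 0.5·40 = 55.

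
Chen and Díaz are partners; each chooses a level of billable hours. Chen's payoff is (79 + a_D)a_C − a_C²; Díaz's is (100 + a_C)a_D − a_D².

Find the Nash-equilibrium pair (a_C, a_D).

Expanding Chen's payoff: 79a_C + a_Da_C − a_C².
∂π/∂a_C = 79 + a_D − 2a_C = 0, so a_C = 39.5 + 0.5a_D.
Likewise for Díaz: a_D = 50 + 0.5a_C.
Plugging a_D into Chen's best response: a_C = 39.5 + 0.5(50 + 0.5a_C) ⇒ 0.75a_C = 64.5, so a_C = 86.
Then a_D = 50 + 0.5·86 = 93.

86, 93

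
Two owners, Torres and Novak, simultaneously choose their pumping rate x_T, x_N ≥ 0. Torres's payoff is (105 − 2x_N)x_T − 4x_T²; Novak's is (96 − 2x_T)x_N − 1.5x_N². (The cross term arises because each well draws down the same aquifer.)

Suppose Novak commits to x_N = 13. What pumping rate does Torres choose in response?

Expanding Torres's payoff: 105x_T − 2x_Nx_T − 4x_T².
∂π/∂x_T = 105 − 2x_N − 8x_T = 0, so x_T = 13.125 − 0.25x_N.
At x_N = 13: x_T = 13.125 − 0.25·13 = 9.875.

9.875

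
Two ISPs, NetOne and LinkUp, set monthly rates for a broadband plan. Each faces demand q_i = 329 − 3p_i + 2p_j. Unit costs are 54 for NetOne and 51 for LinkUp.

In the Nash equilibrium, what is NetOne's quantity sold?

204.5625

NetOne's profit: π = (p_{NetOne} − 54)(329 − 3p_{NetOne} + 2p_{LinkUp}).
∂π/∂p_{NetOne} = 491 − 6p_{NetOne} + 2p_{LinkUp} = 0 ⇒ p_{NetOne} = 491/6 + (1/3)p_{LinkUp}.
Similarly p_{LinkUp} = 241/3 + (1/3)p_{NetOne}.
Substituting the second reaction function into the first: p_{NetOne} = 491/6 + (1/3)(241/3 + (1/3)p_{NetOne}), which gives (8/9)p_{NetOne} = 1955/18 ⇒ p_{NetOne} = 122.1875.
Then p_{LinkUp} = 241/3 + (1/3)·122.1875 = 121.0625.
q_{NetOne} = 329 − 3·122.1875 + 2·121.0625 = 204.5625.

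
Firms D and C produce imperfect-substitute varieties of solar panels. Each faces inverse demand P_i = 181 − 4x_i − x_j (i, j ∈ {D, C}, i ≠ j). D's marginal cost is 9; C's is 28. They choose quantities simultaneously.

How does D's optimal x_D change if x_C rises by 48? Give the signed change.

-6

Firm D's profit: π = x_D(181 − 4x_D − x_C) − 9x_D.
∂π/∂x_D = 172 − 8x_D − x_C = 0 ⇒ x_D = 21.5 − 0.125x_C.
The reaction-function slope is −0.125, so a 48-unit rise in x_C moves x_D by −0.125 × 48 = −6. D's best response falls — the actions are strategic substitutes.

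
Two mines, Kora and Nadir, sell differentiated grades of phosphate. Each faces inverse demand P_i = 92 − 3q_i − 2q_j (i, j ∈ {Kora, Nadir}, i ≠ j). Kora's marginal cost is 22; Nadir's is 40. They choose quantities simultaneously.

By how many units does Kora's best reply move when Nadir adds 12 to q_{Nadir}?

Mine Kora's profit: π = q_{Kora}(92 − 3q_{Kora} − 2q_{Nadir}) − 22q_{Kora}.
∂π/∂q_{Kora} = 70 − 6q_{Kora} − 2q_{Nadir} = 0 ⇒ q_{Kora} = 35/3 − (1/3)q_{Nadir}.
The reaction-function slope is −1/3, so a 12-unit rise in q_{Nadir} moves q_{Kora} by −1/3 × 12 = −4. Kora's best response falls — the actions are strategic substitutes.

-4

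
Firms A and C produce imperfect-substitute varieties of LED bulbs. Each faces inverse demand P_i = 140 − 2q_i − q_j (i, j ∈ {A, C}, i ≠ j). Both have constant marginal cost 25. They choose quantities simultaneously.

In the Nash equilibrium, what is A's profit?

Firm A's profit: π = q_A(140 − 2q_A − q_C) − 25q_A.
∂π/∂q_A = 115 − 4q_A − q_C = 0 ⇒ q_A = 28.75 − 0.25q_C.
The game is symmetric, so in equilibrium q_C = q_A: the reaction function gives 1.25q_A = 28.75, hence q_A = 23.
P_A = 140 − 2·23 − 23 = 71.
Profit = (71 − 25)·23 = 1058.

1058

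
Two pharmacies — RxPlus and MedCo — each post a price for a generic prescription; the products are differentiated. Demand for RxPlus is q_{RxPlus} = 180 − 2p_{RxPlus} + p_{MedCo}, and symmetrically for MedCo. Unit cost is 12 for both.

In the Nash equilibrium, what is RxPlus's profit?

6272

RxPlus's profit: π = (p_{RxPlus} − 12)(180 − 2p_{RxPlus} + p_{MedCo}).
∂π/∂p_{RxPlus} = 204 − 4p_{RxPlus} + p_{MedCo} = 0 ⇒ p_{RxPlus} = 51 + 0.25p_{MedCo}.
By symmetry p_{MedCo} = p_{RxPlus}; substituting into the reaction function, 0.75p_{RxPlus} = 51 and p_{RxPlus} = 68.
q_{RxPlus} = 180 − 2·68 + 68 = 112.
Profit = (68 − 12)·112 = 6272.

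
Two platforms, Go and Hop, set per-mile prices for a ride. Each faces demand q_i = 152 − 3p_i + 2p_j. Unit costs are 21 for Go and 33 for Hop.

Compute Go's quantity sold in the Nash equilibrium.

Go's profit: π = (p_{Go} − 21)(152 − 3p_{Go} + 2p_{Hop}).
∂π/∂p_{Go} = 215 − 6p_{Go} + 2p_{Hop} = 0 ⇒ p_{Go} = 215/6 + (1/3)p_{Hop}.
Similarly p_{Hop} = 251/6 + (1/3)p_{Go}.
Solving the two reaction functions simultaneously: (1 − (1/3)(1/3))p_{Go} = 215/6 + (1/3)·(251/6), so (8/9)p_{Go} = 448/9 and p_{Go} = 56.
Then p_{Hop} = 251/6 + (1/3)·56 = 60.5.
q_{Go} = 152 − 3·56 + 2·60.5 = 105.

105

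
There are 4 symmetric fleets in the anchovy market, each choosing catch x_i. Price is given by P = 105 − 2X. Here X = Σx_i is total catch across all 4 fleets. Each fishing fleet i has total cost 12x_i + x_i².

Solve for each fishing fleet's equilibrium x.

7.75

A representative fishing fleet's profit is π_i = x_i(105 − 2X) − 12x_i − x_i², with X = x_i + Σ_{j≠i} x_j.
First-order condition: 93 − 6x_i − 2Σ_{j≠i} x_j = 0.
With identical fishing fleets, set every x_j = x: then 93 − 6x − 6x = 0, i.e. x = 93/12 = 7.75.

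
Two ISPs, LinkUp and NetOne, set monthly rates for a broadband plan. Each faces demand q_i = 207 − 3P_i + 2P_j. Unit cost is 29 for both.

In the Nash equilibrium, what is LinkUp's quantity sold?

LinkUp's profit: π = (P_{LinkUp} − 29)(207 − 3P_{LinkUp} + 2P_{NetOne}).
∂π/∂P_{LinkUp} = 294 − 6P_{LinkUp} + 2P_{NetOne} = 0 ⇒ P_{LinkUp} = 49 + (1/3)P_{NetOne}.
The game is symmetric, so in equilibrium P_{NetOne} = P_{LinkUp}: the reaction function gives (2/3)P_{LinkUp} = 49, hence P_{LinkUp} = 73.5.
q_{LinkUp} = 207 − 3·73.5 + 2·73.5 = 133.5.

133.5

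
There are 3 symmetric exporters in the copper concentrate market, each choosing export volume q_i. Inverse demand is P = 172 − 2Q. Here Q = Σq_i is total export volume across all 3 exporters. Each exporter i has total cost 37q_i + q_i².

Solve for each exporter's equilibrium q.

A representative exporter's profit is π_i = q_i(172 − 2Q) − 37q_i − q_i², with Q = q_i + Σ_{j≠i} q_j.
First-order condition: 135 − 6q_i − 2Σ_{j≠i} q_j = 0.
In a symmetric equilibrium every exporter chooses the same q, so Σ_{j≠i} q_j = 2q. The condition becomes 135 − 10q = 0, giving q = 135/10 = 13.5.

13.5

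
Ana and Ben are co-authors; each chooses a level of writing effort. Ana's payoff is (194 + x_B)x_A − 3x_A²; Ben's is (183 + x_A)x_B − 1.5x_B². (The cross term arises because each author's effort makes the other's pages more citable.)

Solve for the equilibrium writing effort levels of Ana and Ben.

Expanding Ana's payoff: 194x_A + x_Bx_A − 3x_A².
∂π/∂x_A = 194 + x_B − 6x_A = 0, so x_A = 97/3 + (1/6)x_B.
Likewise for Ben: x_B = 61 + (1/3)x_A.
Substituting the second reaction function into the first: x_A = 97/3 + (1/6)(61 + (1/3)x_A), which gives (17/18)x_A = 42.5 ⇒ x_A = 45.
Then x_B = 61 + (1/3)·45 = 76.

45, 76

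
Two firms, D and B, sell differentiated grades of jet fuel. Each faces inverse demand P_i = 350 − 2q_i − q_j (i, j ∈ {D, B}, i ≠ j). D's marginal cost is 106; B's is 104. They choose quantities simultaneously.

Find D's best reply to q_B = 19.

Firm D's profit: π = q_D(350 − 2q_D − q_B) − 106q_D.
∂π/∂q_D = 244 − 4q_D − q_B = 0 ⇒ q_D = 61 − 0.25q_B.
At q_B = 19: q_D = 61 − 0.25·19 = 56.25.

56.25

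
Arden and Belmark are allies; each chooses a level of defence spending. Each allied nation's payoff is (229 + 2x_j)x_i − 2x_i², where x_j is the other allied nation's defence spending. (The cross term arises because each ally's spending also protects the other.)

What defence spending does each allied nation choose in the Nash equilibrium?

Arden's payoff is (229 + 2x_B)x_A − 2x_A².
∂π/∂x_A = 229 + 2x_B − 4x_A = 0, so x_A = 57.25 + 0.5x_B.
The game is symmetric, so in equilibrium x_B = x_A: the reaction function gives 0.5x_A = 57.25, hence x_A = 114.5.

114.5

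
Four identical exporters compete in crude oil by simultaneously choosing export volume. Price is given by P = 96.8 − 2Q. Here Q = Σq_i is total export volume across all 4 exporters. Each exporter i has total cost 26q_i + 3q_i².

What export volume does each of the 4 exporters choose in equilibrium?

4.425

A representative exporter's profit is π_i = q_i(96.8 − 2Q) − 26q_i − 3q_i², with Q = q_i + Σ_{j≠i} q_j.
First-order condition: 70.8 − 10q_i − 2Σ_{j≠i} q_j = 0.
In a symmetric equilibrium every exporter chooses the same q, so Σ_{j≠i} q_j = 3q. The condition becomes 70.8 − 16q = 0, giving q = 70.8/16 = 4.425.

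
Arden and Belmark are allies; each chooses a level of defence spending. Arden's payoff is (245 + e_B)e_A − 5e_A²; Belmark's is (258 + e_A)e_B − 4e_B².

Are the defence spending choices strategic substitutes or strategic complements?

Expanding Arden's payoff: 245e_A + e_Be_A − 5e_A².
∂π/∂e_A = 245 + e_B − 10e_A = 0, so e_A = 24.5 + 0.1e_B.
The best-response slope de_A/de_B = 0.1 > 0: the reaction function is upward-sloping, so the choices are strategic complements.

strategic complements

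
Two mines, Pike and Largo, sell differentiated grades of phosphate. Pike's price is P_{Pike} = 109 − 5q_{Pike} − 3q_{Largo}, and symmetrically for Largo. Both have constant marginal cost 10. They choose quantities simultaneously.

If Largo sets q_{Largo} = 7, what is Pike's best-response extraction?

Mine Pike's profit: π = q_{Pike}(109 − 5q_{Pike} − 3q_{Largo}) − 10q_{Pike}.
∂π/∂q_{Pike} = 99 − 10q_{Pike} − 3q_{Largo} = 0 ⇒ q_{Pike} = 9.9 − 0.3q_{Largo}.
At q_{Largo} = 7: q_{Pike} = 9.9 − 0.3·7 = 7.8.

7.8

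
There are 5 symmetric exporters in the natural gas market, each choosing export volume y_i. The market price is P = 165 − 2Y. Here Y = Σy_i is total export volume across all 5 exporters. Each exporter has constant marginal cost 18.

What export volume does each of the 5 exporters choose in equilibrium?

12.25

A representative exporter's profit is π_i = y_i(165 − 2Y) − 18y_i, with Y = y_i + Σ_{j≠i} y_j.
First-order condition: 147 − 4y_i − 2Σ_{j≠i} y_j = 0.
In a symmetric equilibrium every exporter chooses the same y, so Σ_{j≠i} y_j = 4y. The condition becomes 147 − 12y = 0, giving y = 147/12 = 12.25.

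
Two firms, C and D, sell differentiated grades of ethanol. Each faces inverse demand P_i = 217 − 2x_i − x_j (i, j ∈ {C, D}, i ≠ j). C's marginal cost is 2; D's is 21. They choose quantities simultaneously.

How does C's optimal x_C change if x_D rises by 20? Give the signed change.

-5

Firm C's profit: π = x_C(217 − 2x_C − x_D) − 2x_C.
∂π/∂x_C = 215 − 4x_C − x_D = 0 ⇒ x_C = 53.75 − 0.25x_D.
The reaction-function slope is −0.25, so a 20-unit rise in x_D moves x_C by −0.25 × 20 = −5. C's best response falls — the actions are strategic substitutes.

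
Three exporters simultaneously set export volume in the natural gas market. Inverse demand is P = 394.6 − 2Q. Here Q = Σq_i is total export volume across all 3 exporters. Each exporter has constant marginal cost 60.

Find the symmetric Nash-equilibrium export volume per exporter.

41.825

A representative exporter's profit is π_i = q_i(394.6 − 2Q) − 60q_i, with Q = q_i + Σ_{j≠i} q_j.
First-order condition: 334.6 − 4q_i − 2Σ_{j≠i} q_j = 0.
With identical exporters, set every q_j = q: then 334.6 − 4q − 4q = 0, i.e. q = 334.6/8 = 41.825.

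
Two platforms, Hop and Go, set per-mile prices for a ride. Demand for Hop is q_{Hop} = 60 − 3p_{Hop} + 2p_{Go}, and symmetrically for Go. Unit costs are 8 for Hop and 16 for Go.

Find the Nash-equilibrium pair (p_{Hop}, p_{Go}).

Hop's profit: π = (p_{Hop} − 8)(60 − 3p_{Hop} + 2p_{Go}).
∂π/∂p_{Hop} = 84 − 6p_{Hop} + 2p_{Go} = 0 ⇒ p_{Hop} = 14 + (1/3)p_{Go}.
Similarly p_{Go} = 18 + (1/3)p_{Hop}.
Plugging p_{Go} into Hop's best response: p_{Hop} = 14 + (1/3)(18 + (1/3)p_{Hop}) ⇒ (8/9)p_{Hop} = 20, so p_{Hop} = 22.5.
Then p_{Go} = 18 + (1/3)·22.5 = 25.5.

22.5, 25.5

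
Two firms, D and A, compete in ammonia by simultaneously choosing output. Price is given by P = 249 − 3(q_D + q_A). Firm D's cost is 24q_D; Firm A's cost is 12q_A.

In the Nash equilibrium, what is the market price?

Firm D's profit: π = q_D(249 − 3(q_D + q_A)) − 24q_D.
∂π/∂q_D = 225 − 6q_D − 3q_A = 0, so q_D = 37.5 − 0.5q_A.
By the same steps for A: q_A = 39.5 − 0.5q_D.
Solving the two reaction functions simultaneously: (1 − (−0.5)(−0.5))q_D = 37.5 − 0.5·39.5, so 0.75q_D = 17.75 and q_D = 71/3.
Then q_A = 39.5 − 0.5·(71/3) = 83/3.
Equilibrium price: P = 249 − 3·(154/3) = 95.

95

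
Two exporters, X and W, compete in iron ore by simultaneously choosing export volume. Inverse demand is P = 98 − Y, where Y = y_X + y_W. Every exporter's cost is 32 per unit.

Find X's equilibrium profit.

Exporter X's profit: π = y_X(98 − (y_X + y_W)) − 32y_X.
∂π/∂y_X = 66 − 2y_X − y_W = 0, so y_X = 33 − 0.5y_W.
Setting y_X = y_W in the reaction function: y_X = 33 − 0.5y_X, so y_X = 33 / 1.5 = 22.
Price P = 98 − 44 = 54.
X's profit: (54 − 32)·22 = 484.

484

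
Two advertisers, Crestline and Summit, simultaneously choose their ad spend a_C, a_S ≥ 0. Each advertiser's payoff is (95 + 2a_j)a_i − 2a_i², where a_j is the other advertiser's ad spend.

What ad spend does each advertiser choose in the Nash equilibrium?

47.5

Crestline's payoff is (95 + 2a_S)a_C − 2a_C².
∂π/∂a_C = 95 + 2a_S − 4a_C = 0, so a_C = 23.75 + 0.5a_S.
The game is symmetric, so in equilibrium a_S = a_C: the reaction function gives 0.5a_C = 23.75, hence a_C = 47.5.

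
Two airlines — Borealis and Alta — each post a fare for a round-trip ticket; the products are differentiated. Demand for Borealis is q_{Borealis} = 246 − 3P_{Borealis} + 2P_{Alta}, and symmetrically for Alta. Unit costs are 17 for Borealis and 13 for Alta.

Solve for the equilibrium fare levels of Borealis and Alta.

73.5, 72

Borealis's profit: π = (P_{Borealis} − 17)(246 − 3P_{Borealis} + 2P_{Alta}).
∂π/∂P_{Borealis} = 297 − 6P_{Borealis} + 2P_{Alta} = 0 ⇒ P_{Borealis} = 49.5 + (1/3)P_{Alta}.
Similarly P_{Alta} = 47.5 + (1/3)P_{Borealis}.
Plugging P_{Alta} into Borealis's best response: P_{Borealis} = 49.5 + (1/3)(47.5 + (1/3)P_{Borealis}) ⇒ (8/9)P_{Borealis} = 196/3, so P_{Borealis} = 73.5.
Then P_{Alta} = 47.5 + (1/3)·73.5 = 72.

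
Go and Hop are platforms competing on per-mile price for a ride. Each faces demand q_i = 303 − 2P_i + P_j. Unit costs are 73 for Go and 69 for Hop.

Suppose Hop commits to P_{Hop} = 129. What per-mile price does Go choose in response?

144.5

Go's profit: π = (P_{Go} − 73)(303 − 2P_{Go} + P_{Hop}).
∂π/∂P_{Go} = 449 − 4P_{Go} + P_{Hop} = 0 ⇒ P_{Go} = 112.25 + 0.25P_{Hop}.
At P_{Hop} = 129: P_{Go} = 112.25 + 0.25·129 = 144.5.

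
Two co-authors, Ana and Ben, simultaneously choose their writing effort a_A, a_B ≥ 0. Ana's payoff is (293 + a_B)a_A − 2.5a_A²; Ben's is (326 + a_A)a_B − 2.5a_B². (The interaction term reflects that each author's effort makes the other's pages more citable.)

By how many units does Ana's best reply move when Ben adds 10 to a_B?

2

Expanding Ana's payoff: 293a_A + a_Ba_A − 2.5a_A².
∂π/∂a_A = 293 + a_B − 5a_A = 0, so a_A = 58.6 + 0.2a_B.
The reaction-function slope is 0.2, so a 10-unit rise in a_B moves a_A by 0.2 × 10 = 2. Ana's best response rises — the actions are strategic complements.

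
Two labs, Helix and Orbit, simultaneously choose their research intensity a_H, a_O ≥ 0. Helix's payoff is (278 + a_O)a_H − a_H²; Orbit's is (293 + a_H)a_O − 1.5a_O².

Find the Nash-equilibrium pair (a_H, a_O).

Expanding Helix's payoff: 278a_H + a_Oa_H − a_H².
∂π/∂a_H = 278 + a_O − 2a_H = 0, so a_H = 139 + 0.5a_O.
Likewise for Orbit: a_O = 293/3 + (1/3)a_H.
Substituting the second reaction function into the first: a_H = 139 + 0.5(293/3 + (1/3)a_H), which gives (5/6)a_H = 1127/6 ⇒ a_H = 225.4.
Then a_O = 293/3 + (1/3)·225.4 = 172.8.

225.4, 172.8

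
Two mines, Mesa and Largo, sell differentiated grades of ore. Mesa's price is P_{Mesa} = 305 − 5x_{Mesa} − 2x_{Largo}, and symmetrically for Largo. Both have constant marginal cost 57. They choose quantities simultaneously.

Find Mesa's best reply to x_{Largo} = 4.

24

Mine Mesa's profit: π = x_{Mesa}(305 − 5x_{Mesa} − 2x_{Largo}) − 57x_{Mesa}.
∂π/∂x_{Mesa} = 248 − 10x_{Mesa} − 2x_{Largo} = 0 ⇒ x_{Mesa} = 24.8 − 0.2x_{Largo}.
At x_{Largo} = 4: x_{Mesa} = 24.8 − 0.2·4 = 24.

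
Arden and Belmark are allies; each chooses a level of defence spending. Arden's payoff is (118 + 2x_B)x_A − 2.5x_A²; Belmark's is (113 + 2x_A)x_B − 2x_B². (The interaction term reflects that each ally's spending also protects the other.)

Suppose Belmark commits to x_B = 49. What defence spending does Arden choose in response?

43.2

Expanding Arden's payoff: 118x_A + 2x_Bx_A − 2.5x_A².
∂π/∂x_A = 118 + 2x_B − 5x_A = 0, so x_A = 23.6 + 0.4x_B.
At x_B = 49: x_A = 23.6 + 0.4·49 = 43.2.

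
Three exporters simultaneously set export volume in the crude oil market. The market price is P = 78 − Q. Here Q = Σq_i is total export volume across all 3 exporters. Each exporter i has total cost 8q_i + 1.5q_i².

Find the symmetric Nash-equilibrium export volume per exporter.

10

A representative exporter's profit is π_i = q_i(78 − Q) − 8q_i − 1.5q_i², with Q = q_i + Σ_{j≠i} q_j.
First-order condition: 70 − 5q_i − Σ_{j≠i} q_j = 0.
In a symmetric equilibrium every exporter chooses the same q, so Σ_{j≠i} q_j = 2q. The condition becomes 70 − 7q = 0, giving q = 70/7 = 10.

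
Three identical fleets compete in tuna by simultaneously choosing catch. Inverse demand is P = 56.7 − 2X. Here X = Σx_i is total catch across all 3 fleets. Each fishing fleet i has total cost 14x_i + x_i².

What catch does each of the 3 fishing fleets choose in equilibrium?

A representative fishing fleet's profit is π_i = x_i(56.7 − 2X) − 14x_i − x_i², with X = x_i + Σ_{j≠i} x_j.
First-order condition: 42.7 − 6x_i − 2Σ_{j≠i} x_j = 0.
Imposing symmetry (x_j = x for all j) turns Σ_{j≠i} x_j into 2x, so 42.7 = 10x and x = 4.27.

4.27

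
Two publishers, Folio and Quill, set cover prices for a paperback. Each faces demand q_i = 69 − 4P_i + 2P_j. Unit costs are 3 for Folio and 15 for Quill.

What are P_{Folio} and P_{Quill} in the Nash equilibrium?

Folio's profit: π = (P_{Folio} − 3)(69 − 4P_{Folio} + 2P_{Quill}).
∂π/∂P_{Folio} = 81 − 8P_{Folio} + 2P_{Quill} = 0 ⇒ P_{Folio} = 10.125 + 0.25P_{Quill}.
Similarly P_{Quill} = 16.125 + 0.25P_{Folio}.
Plugging P_{Quill} into Folio's best response: P_{Folio} = 10.125 + 0.25(16.125 + 0.25P_{Folio}) ⇒ 0.9375P_{Folio} = 453/32, so P_{Folio} = 15.1.
Then P_{Quill} = 16.125 + 0.25·15.1 = 19.9.

15.1, 19.9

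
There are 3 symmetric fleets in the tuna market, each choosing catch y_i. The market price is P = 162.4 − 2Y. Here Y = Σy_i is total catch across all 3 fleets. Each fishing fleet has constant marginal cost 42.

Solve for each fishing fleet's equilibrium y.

15.05

A representative fishing fleet's profit is π_i = y_i(162.4 − 2Y) − 42y_i, with Y = y_i + Σ_{j≠i} y_j.
First-order condition: 120.4 − 4y_i − 2Σ_{j≠i} y_j = 0.
Imposing symmetry (y_j = y for all j) turns Σ_{j≠i} y_j into 2y, so 120.4 = 8y and y = 15.05.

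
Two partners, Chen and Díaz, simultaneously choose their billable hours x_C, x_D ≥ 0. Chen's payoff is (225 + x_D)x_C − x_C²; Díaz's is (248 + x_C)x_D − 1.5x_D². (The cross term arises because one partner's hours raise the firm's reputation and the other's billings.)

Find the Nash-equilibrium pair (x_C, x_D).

184.6, 144.2

Expanding Chen's payoff: 225x_C + x_Dx_C − x_C².
∂π/∂x_C = 225 + x_D − 2x_C = 0, so x_C = 112.5 + 0.5x_D.
Likewise for Díaz: x_D = 248/3 + (1/3)x_C.
Substituting the second reaction function into the first: x_C = 112.5 + 0.5(248/3 + (1/3)x_C), which gives (5/6)x_C = 923/6 ⇒ x_C = 184.6.
Then x_D = 248/3 + (1/3)·184.6 = 144.2.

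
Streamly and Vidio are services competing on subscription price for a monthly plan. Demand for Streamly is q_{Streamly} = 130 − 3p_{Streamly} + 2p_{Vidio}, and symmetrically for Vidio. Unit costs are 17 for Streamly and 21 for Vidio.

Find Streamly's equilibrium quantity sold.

87

Streamly's profit: π = (p_{Streamly} − 17)(130 − 3p_{Streamly} + 2p_{Vidio}).
∂π/∂p_{Streamly} = 181 − 6p_{Streamly} + 2p_{Vidio} = 0 ⇒ p_{Streamly} = 181/6 + (1/3)p_{Vidio}.
Similarly p_{Vidio} = 193/6 + (1/3)p_{Streamly}.
Substituting the second reaction function into the first: p_{Streamly} = 181/6 + (1/3)(193/6 + (1/3)p_{Streamly}), which gives (8/9)p_{Streamly} = 368/9 ⇒ p_{Streamly} = 46.
Then p_{Vidio} = 193/6 + (1/3)·46 = 47.5.
q_{Streamly} = 130 − 3·46 + 2·47.5 = 87.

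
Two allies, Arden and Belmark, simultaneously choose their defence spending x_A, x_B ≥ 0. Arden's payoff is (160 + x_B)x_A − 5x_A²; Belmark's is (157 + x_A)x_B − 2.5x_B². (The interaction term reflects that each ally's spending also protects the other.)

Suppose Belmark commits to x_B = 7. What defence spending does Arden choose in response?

Expanding Arden's payoff: 160x_A + x_Bx_A − 5x_A².
∂π/∂x_A = 160 + x_B − 10x_A = 0, so x_A = 16 + 0.1x_B.
At x_B = 7: x_A = 16 + 0.1·7 = 16.7.

16.7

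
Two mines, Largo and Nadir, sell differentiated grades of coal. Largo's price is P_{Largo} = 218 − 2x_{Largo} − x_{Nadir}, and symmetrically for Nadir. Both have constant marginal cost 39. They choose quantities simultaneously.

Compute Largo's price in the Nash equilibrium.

110.6

Mine Largo's profit: π = x_{Largo}(218 − 2x_{Largo} − x_{Nadir}) − 39x_{Largo}.
∂π/∂x_{Largo} = 179 − 4x_{Largo} − x_{Nadir} = 0 ⇒ x_{Largo} = 44.75 − 0.25x_{Nadir}.
By symmetry x_{Nadir} = x_{Largo}; substituting into the reaction function, 1.25x_{Largo} = 44.75 and x_{Largo} = 35.8.
P_{Largo} = 218 − 2·35.8 − 35.8 = 110.6.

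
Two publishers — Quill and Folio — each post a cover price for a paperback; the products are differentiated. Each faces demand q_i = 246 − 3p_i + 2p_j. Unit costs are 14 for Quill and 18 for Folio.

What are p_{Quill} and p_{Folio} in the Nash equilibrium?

Quill's profit: π = (p_{Quill} − 14)(246 − 3p_{Quill} + 2p_{Folio}).
∂π/∂p_{Quill} = 288 − 6p_{Quill} + 2p_{Folio} = 0 ⇒ p_{Quill} = 48 + (1/3)p_{Folio}.
Similarly p_{Folio} = 50 + (1/3)p_{Quill}.
Solving the two reaction functions simultaneously: (1 − (1/3)(1/3))p_{Quill} = 48 + (1/3)·50, so (8/9)p_{Quill} = 194/3 and p_{Quill} = 72.75.
Then p_{Folio} = 50 + (1/3)·72.75 = 74.25.

72.75, 74.25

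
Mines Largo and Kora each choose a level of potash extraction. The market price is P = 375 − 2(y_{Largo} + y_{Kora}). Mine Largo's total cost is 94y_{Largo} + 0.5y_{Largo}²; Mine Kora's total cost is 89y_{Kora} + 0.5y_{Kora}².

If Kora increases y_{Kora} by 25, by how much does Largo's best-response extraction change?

-10

Mine Largo's profit: π = y_{Largo}(375 − 2(y_{Largo} + y_{Kora})) − 94y_{Largo} − 0.5y_{Largo}².
∂π/∂y_{Largo} = 281 − 5y_{Largo} − 2y_{Kora} = 0, so y_{Largo} = 56.2 − 0.4y_{Kora}.
The reaction-function slope is −0.4, so a 25-unit rise in y_{Kora} moves y_{Largo} by −0.4 × 25 = −10. Largo's best response falls — the actions are strategic substitutes.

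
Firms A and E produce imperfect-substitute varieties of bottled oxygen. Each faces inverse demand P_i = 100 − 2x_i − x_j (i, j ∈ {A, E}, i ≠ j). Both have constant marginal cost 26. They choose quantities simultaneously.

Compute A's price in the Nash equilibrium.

55.6

Firm A's profit: π = x_A(100 − 2x_A − x_E) − 26x_A.
∂π/∂x_A = 74 − 4x_A − x_E = 0 ⇒ x_A = 18.5 − 0.25x_E.
The game is symmetric, so in equilibrium x_E = x_A: the reaction function gives 1.25x_A = 18.5, hence x_A = 14.8.
P_A = 100 − 2·14.8 − 14.8 = 55.6.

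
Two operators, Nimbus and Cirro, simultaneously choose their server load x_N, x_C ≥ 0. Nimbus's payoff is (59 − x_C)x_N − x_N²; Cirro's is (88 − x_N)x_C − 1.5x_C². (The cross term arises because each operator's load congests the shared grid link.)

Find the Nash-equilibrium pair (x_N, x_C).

Expanding Nimbus's payoff: 59x_N − x_Cx_N − x_N².
∂π/∂x_N = 59 − x_C − 2x_N = 0, so x_N = 29.5 − 0.5x_C.
Likewise for Cirro: x_C = 88/3 − (1/3)x_N.
Solving the two reaction functions simultaneously: (1 − (−0.5)(−1/3))x_N = 29.5 − 0.5·(88/3), so (5/6)x_N = 89/6 and x_N = 17.8.
Then x_C = 88/3 − (1/3)·17.8 = 23.4.

17.8, 23.4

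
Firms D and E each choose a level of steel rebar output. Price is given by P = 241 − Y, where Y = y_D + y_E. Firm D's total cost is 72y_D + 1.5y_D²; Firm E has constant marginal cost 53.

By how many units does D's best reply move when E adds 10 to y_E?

-2

Firm D's profit: π = y_D(241 − (y_D + y_E)) − 72y_D − 1.5y_D².
∂π/∂y_D = 169 − 5y_D − y_E = 0, so y_D = 33.8 − 0.2y_E.
The reaction-function slope is −0.2, so a 10-unit rise in y_E moves y_D by −0.2 × 10 = −2. D's best response falls — the actions are strategic substitutes.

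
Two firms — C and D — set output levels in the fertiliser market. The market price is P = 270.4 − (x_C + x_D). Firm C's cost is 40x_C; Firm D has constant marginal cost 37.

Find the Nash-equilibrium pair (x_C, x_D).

Firm C's profit: π = x_C(270.4 − (x_C + x_D)) − 40x_C.
∂π/∂x_C = 230.4 − 2x_C − x_D = 0, so x_C = 115.2 − 0.5x_D.
By the same steps for D: x_D = 116.7 − 0.5x_C.
Plugging x_D into C's best response: x_C = 115.2 − 0.5(116.7 − 0.5x_C) ⇒ 0.75x_C = 56.85, so x_C = 75.8.
Then x_D = 116.7 − 0.5·75.8 = 78.8.

75.8, 78.8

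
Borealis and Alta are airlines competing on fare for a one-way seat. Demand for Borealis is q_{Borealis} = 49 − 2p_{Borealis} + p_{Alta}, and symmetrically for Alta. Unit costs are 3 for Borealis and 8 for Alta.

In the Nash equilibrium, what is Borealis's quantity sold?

32

Borealis's profit: π = (p_{Borealis} − 3)(49 − 2p_{Borealis} + p_{Alta}).
∂π/∂p_{Borealis} = 55 − 4p_{Borealis} + p_{Alta} = 0 ⇒ p_{Borealis} = 13.75 + 0.25p_{Alta}.
Similarly p_{Alta} = 16.25 + 0.25p_{Borealis}.
Substituting the second reaction function into the first: p_{Borealis} = 13.75 + 0.25(16.25 + 0.25p_{Borealis}), which gives 0.9375p_{Borealis} = 17.8125 ⇒ p_{Borealis} = 19.
Then p_{Alta} = 16.25 + 0.25·19 = 21.
q_{Borealis} = 49 − 2·19 + 21 = 32.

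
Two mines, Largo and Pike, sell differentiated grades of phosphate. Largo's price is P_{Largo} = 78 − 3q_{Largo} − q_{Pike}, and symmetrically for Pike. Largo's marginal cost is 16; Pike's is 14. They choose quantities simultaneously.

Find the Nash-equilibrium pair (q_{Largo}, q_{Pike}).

Mine Largo's profit: π = q_{Largo}(78 − 3q_{Largo} − q_{Pike}) − 16q_{Largo}.
∂π/∂q_{Largo} = 62 − 6q_{Largo} − q_{Pike} = 0 ⇒ q_{Largo} = 31/3 − (1/6)q_{Pike}.
Similarly q_{Pike} = 32/3 − (1/6)q_{Largo}.
Plugging q_{Pike} into Largo's best response: q_{Largo} = 31/3 − (1/6)(32/3 − (1/6)q_{Largo}) ⇒ (35/36)q_{Largo} = 77/9, so q_{Largo} = 8.8.
Then q_{Pike} = 32/3 − (1/6)·8.8 = 9.2.

8.8, 9.2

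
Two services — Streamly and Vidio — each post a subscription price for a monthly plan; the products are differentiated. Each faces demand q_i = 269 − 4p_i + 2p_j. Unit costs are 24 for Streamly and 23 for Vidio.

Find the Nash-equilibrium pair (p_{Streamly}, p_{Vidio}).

60.7, 60.3

Streamly's profit: π = (p_{Streamly} − 24)(269 − 4p_{Streamly} + 2p_{Vidio}).
∂π/∂p_{Streamly} = 365 − 8p_{Streamly} + 2p_{Vidio} = 0 ⇒ p_{Streamly} = 45.625 + 0.25p_{Vidio}.
Similarly p_{Vidio} = 45.125 + 0.25p_{Streamly}.
Solving the two reaction functions simultaneously: (1 − (0.25)(0.25))p_{Streamly} = 45.625 + 0.25·45.125, so 0.9375p_{Streamly} = 1821/32 and p_{Streamly} = 60.7.
Then p_{Vidio} = 45.125 + 0.25·60.7 = 60.3.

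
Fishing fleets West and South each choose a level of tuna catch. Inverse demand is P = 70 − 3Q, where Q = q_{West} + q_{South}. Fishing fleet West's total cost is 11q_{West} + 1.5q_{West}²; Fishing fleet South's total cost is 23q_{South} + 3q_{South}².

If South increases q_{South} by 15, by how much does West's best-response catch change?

-5

Fishing fleet West's profit: π = q_{West}(70 − 3(q_{West} + q_{South})) − 11q_{West} − 1.5q_{West}².
∂π/∂q_{West} = 59 − 9q_{West} − 3q_{South} = 0, so q_{West} = 59/9 − (1/3)q_{South}.
The reaction-function slope is −1/3, so a 15-unit rise in q_{South} moves q_{West} by −1/3 × 15 = −5. West's best response falls — the actions are strategic substitutes.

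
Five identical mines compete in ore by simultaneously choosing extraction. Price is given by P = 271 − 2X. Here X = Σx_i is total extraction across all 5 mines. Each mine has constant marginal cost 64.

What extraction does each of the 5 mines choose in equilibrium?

A representative mine's profit is π_i = x_i(271 − 2X) − 64x_i, with X = x_i + Σ_{j≠i} x_j.
First-order condition: 207 − 4x_i − 2Σ_{j≠i} x_j = 0.
With identical mines, set every x_j = x: then 207 − 4x − 8x = 0, i.e. x = 207/12 = 17.25.

17.25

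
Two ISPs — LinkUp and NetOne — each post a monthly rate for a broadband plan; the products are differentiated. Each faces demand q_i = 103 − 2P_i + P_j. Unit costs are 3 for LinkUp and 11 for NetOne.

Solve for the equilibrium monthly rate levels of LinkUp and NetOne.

LinkUp's profit: π = (P_{LinkUp} − 3)(103 − 2P_{LinkUp} + P_{NetOne}).
∂π/∂P_{LinkUp} = 109 − 4P_{LinkUp} + P_{NetOne} = 0 ⇒ P_{LinkUp} = 27.25 + 0.25P_{NetOne}.
Similarly P_{NetOne} = 31.25 + 0.25P_{LinkUp}.
Solving the two reaction functions simultaneously: (1 − (0.25)(0.25))P_{LinkUp} = 27.25 + 0.25·31.25, so 0.9375P_{LinkUp} = 35.0625 and P_{LinkUp} = 37.4.
Then P_{NetOne} = 31.25 + 0.25·37.4 = 40.6.

37.4, 40.6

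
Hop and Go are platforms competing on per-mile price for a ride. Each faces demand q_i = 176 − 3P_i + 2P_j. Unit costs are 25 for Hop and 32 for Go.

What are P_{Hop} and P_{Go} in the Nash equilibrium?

Hop's profit: π = (P_{Hop} − 25)(176 − 3P_{Hop} + 2P_{Go}).
∂π/∂P_{Hop} = 251 − 6P_{Hop} + 2P_{Go} = 0 ⇒ P_{Hop} = 251/6 + (1/3)P_{Go}.
Similarly P_{Go} = 136/3 + (1/3)P_{Hop}.
Plugging P_{Go} into Hop's best response: P_{Hop} = 251/6 + (1/3)(136/3 + (1/3)P_{Hop}) ⇒ (8/9)P_{Hop} = 1025/18, so P_{Hop} = 64.0625.
Then P_{Go} = 136/3 + (1/3)·64.0625 = 66.6875.

64.0625, 66.6875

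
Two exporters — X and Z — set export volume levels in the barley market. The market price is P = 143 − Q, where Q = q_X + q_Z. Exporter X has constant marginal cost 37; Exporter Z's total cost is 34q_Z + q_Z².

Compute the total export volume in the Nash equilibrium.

Exporter X's profit: π = q_X(143 − (q_X + q_Z)) − 37q_X.
∂π/∂q_X = 106 − 2q_X − q_Z = 0, so q_X = 53 − 0.5q_Z.
For Z: ∂π/∂q_Z = 109 − 4q_Z − q_X = 0 ⇒ q_Z = 27.25 − 0.25q_X.
Plugging q_Z into X's best response: q_X = 53 − 0.5(27.25 − 0.25q_X) ⇒ 0.875q_X = 39.375, so q_X = 45.
Then q_Z = 27.25 − 0.25·45 = 16.
Total export volume: 45 + 16 = 61.

61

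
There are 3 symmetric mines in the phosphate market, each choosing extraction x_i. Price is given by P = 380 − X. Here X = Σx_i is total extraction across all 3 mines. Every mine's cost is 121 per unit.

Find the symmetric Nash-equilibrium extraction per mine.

A representative mine's profit is π_i = x_i(380 − X) − 121x_i, with X = x_i + Σ_{j≠i} x_j.
First-order condition: 259 − 2x_i − Σ_{j≠i} x_j = 0.
With identical mines, set every x_j = x: then 259 − 2x − 2x = 0, i.e. x = 259/4 = 64.75.

64.75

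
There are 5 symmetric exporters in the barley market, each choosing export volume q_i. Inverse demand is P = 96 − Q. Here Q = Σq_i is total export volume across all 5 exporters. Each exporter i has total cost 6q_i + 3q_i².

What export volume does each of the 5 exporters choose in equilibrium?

7.5

A representative exporter's profit is π_i = q_i(96 − Q) − 6q_i − 3q_i², with Q = q_i + Σ_{j≠i} q_j.
First-order condition: 90 − 8q_i − Σ_{j≠i} q_j = 0.
Imposing symmetry (q_j = q for all j) turns Σ_{j≠i} q_j into 4q, so 90 = 12q and q = 7.5.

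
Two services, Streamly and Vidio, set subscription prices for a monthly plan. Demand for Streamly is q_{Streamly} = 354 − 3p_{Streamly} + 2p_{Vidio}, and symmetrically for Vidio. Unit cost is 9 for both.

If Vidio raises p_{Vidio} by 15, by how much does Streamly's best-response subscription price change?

Streamly's profit: π = (p_{Streamly} − 9)(354 − 3p_{Streamly} + 2p_{Vidio}).
∂π/∂p_{Streamly} = 381 − 6p_{Streamly} + 2p_{Vidio} = 0 ⇒ p_{Streamly} = 63.5 + (1/3)p_{Vidio}.
The reaction-function slope is 1/3, so a 15-unit rise in p_{Vidio} moves p_{Streamly} by 1/3 × 15 = 5. Streamly's best response rises — the actions are strategic complements.

5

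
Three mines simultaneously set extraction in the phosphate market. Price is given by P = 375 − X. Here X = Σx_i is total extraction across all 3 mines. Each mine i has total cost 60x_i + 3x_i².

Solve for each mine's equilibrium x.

A representative mine's profit is π_i = x_i(375 − X) − 60x_i − 3x_i², with X = x_i + Σ_{j≠i} x_j.
First-order condition: 315 − 8x_i − Σ_{j≠i} x_j = 0.
Imposing symmetry (x_j = x for all j) turns Σ_{j≠i} x_j into 2x, so 315 = 10x and x = 31.5.

31.5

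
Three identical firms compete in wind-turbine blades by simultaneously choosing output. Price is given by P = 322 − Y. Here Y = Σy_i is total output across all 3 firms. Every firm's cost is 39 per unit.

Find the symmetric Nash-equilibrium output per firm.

A representative firm's profit is π_i = y_i(322 − Y) − 39y_i, with Y = y_i + Σ_{j≠i} y_j.
First-order condition: 283 − 2y_i − Σ_{j≠i} y_j = 0.
Imposing symmetry (y_j = y for all j) turns Σ_{j≠i} y_j into 2y, so 283 = 4y and y = 70.75.

70.75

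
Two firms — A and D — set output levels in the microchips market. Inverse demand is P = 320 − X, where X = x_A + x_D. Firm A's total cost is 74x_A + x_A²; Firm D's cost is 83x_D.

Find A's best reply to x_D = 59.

46.75

Firm A's profit: π = x_A(320 − (x_A + x_D)) − 74x_A − x_A².
∂π/∂x_A = 246 − 4x_A − x_D = 0, so x_A = 61.5 − 0.25x_D.
At x_D = 59: x_A = 61.5 − 0.25·59 = 46.75.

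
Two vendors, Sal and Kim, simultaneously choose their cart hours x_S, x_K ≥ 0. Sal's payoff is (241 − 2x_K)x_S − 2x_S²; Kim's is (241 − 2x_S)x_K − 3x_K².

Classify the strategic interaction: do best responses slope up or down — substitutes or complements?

strategic substitutes

Expanding Sal's payoff: 241x_S − 2x_Kx_S − 2x_S².
∂π/∂x_S = 241 − 2x_K − 4x_S = 0, so x_S = 60.25 − 0.5x_K.
The best-response slope dx_S/dx_K = −0.5 < 0: the reaction function is downward-sloping, so the choices are strategic substitutes.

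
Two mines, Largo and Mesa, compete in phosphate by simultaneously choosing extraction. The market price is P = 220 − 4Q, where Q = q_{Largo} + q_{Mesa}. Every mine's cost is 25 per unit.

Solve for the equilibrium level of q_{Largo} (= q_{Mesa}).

Mine Largo's profit: π = q_{Largo}(220 − 4(q_{Largo} + q_{Mesa})) − 25q_{Largo}.
∂π/∂q_{Largo} = 195 − 8q_{Largo} − 4q_{Mesa} = 0, so q_{Largo} = 24.375 − 0.5q_{Mesa}.
The game is symmetric, so in equilibrium q_{Mesa} = q_{Largo}: the reaction function gives 1.5q_{Largo} = 24.375, hence q_{Largo} = 16.25.

16.25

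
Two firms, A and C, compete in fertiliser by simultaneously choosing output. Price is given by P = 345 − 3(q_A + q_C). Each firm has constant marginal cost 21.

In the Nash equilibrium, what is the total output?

72

Firm A's profit: π = q_A(345 − 3(q_A + q_C)) − 21q_A.
∂π/∂q_A = 324 − 6q_A − 3q_C = 0, so q_A = 54 − 0.5q_C.
Setting q_A = q_C in the reaction function: q_A = 54 − 0.5q_A, so q_A = 54 / 1.5 = 36.
Total output: 36 + 36 = 72.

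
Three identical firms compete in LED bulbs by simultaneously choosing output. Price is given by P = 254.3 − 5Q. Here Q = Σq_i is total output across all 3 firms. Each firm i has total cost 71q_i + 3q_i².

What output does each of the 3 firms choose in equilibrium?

7.05

A representative firm's profit is π_i = q_i(254.3 − 5Q) − 71q_i − 3q_i², with Q = q_i + Σ_{j≠i} q_j.
First-order condition: 183.3 − 16q_i − 5Σ_{j≠i} q_j = 0.
In a symmetric equilibrium every firm chooses the same q, so Σ_{j≠i} q_j = 2q. The condition becomes 183.3 − 26q = 0, giving q = 183.3/26 = 7.05.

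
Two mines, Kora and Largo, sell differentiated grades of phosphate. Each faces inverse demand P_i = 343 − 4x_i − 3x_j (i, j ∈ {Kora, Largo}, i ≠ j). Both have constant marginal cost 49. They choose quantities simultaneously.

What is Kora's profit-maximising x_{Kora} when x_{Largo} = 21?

28.875

Mine Kora's profit: π = x_{Kora}(343 − 4x_{Kora} − 3x_{Largo}) − 49x_{Kora}.
∂π/∂x_{Kora} = 294 − 8x_{Kora} − 3x_{Largo} = 0 ⇒ x_{Kora} = 36.75 − 0.375x_{Largo}.
At x_{Largo} = 21: x_{Kora} = 36.75 − 0.375·21 = 28.875.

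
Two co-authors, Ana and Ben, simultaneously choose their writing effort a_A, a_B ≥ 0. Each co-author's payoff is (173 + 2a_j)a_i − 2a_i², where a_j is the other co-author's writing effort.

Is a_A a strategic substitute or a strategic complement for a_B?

Ana's payoff is (173 + 2a_B)a_A − 2a_A².
∂π/∂a_A = 173 + 2a_B − 4a_A = 0, so a_A = 43.25 + 0.5a_B.
The best-response slope da_A/da_B = 0.5 > 0: the reaction function is upward-sloping, so the choices are strategic complements.

strategic complements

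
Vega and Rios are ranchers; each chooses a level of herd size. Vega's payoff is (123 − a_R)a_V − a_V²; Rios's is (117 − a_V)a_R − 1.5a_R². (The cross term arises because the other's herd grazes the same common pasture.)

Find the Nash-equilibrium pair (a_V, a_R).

50.4, 22.2

Expanding Vega's payoff: 123a_V − a_Ra_V − a_V².
∂π/∂a_V = 123 − a_R − 2a_V = 0, so a_V = 61.5 − 0.5a_R.
Likewise for Rios: a_R = 39 − (1/3)a_V.
Solving the two reaction functions simultaneously: (1 − (−0.5)(−1/3))a_V = 61.5 − 0.5·39, so (5/6)a_V = 42 and a_V = 50.4.
Then a_R = 39 − (1/3)·50.4 = 22.2.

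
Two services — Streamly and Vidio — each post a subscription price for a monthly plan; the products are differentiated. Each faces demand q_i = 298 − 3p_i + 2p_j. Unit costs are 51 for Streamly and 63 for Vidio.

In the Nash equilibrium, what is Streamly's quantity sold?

192

Streamly's profit: π = (p_{Streamly} − 51)(298 − 3p_{Streamly} + 2p_{Vidio}).
∂π/∂p_{Streamly} = 451 − 6p_{Streamly} + 2p_{Vidio} = 0 ⇒ p_{Streamly} = 451/6 + (1/3)p_{Vidio}.
Similarly p_{Vidio} = 487/6 + (1/3)p_{Streamly}.
Substituting the second reaction function into the first: p_{Streamly} = 451/6 + (1/3)(487/6 + (1/3)p_{Streamly}), which gives (8/9)p_{Streamly} = 920/9 ⇒ p_{Streamly} = 115.
Then p_{Vidio} = 487/6 + (1/3)·115 = 119.5.
q_{Streamly} = 298 − 3·115 + 2·119.5 = 192.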